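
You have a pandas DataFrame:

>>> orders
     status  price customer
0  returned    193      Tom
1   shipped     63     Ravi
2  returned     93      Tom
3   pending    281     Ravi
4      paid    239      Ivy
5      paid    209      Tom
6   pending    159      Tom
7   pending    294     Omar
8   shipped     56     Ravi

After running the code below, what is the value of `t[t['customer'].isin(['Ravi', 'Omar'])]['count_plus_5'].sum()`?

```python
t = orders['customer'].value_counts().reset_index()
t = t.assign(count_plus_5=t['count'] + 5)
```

value_counts of customer:
customer
Tom     4
Ravi    3
Ivy     1
Omar    1
Name: count, dtype: int64
reset_index():
  customer  count
0      Tom      4
1     Ravi      3
2      Ivy      1
3     Omar      1
add column count_plus_5 = t['count'] + 5:
  customer  count  count_plus_5
0      Tom      4             9
1     Ravi      3             8
2      Ivy      1             6
3     Omar      1             6
filter rows where customer in ['Ravi', 'Omar']:
  customer  count  count_plus_5
1     Ravi      3             8
3     Omar      1             6
Hence 14.

14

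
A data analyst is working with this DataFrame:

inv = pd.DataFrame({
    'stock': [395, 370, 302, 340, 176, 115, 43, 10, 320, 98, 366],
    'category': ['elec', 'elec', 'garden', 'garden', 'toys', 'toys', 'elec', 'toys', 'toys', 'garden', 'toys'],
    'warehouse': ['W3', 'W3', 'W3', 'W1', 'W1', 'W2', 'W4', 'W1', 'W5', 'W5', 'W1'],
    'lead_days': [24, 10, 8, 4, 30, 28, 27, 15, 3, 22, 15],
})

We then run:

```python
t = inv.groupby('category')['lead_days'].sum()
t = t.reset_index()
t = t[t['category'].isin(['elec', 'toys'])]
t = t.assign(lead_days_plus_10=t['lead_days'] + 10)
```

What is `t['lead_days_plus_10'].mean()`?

86.0

group by category, sum of lead_days:
category
elec      61
garden    34
toys      91
Name: lead_days, dtype: int64
reset_index():
  category  lead_days
0     elec         61
1   garden         34
2     toys         91
filter rows where category in ['elec', 'toys']:
  category  lead_days
0     elec         61
2     toys         91
add column lead_days_plus_10 = t['lead_days'] + 10:
  category  lead_days  lead_days_plus_10
0     elec         61                 71
2     toys         91                101
Then the mean of column 'lead_days_plus_10': 86.0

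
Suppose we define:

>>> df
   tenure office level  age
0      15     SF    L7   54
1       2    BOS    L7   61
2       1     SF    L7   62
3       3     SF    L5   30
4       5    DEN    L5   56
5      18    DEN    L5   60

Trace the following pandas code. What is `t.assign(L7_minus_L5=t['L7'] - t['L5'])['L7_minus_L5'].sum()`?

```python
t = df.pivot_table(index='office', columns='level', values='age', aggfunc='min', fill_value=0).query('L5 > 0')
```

pivot: rows=office, cols=level, min(age):
level   L5  L7
office        
BOS      0  61
DEN     56   0
SF      30  54
filter rows where L5 > 0:
level   L5  L7
office        
DEN     56   0
SF      30  54
add column L7_minus_L5 = t['L7'] - t['L5']:
level   L5  L7  L7_minus_L5
office                     
DEN     56   0          -56
SF      30  54           24

-32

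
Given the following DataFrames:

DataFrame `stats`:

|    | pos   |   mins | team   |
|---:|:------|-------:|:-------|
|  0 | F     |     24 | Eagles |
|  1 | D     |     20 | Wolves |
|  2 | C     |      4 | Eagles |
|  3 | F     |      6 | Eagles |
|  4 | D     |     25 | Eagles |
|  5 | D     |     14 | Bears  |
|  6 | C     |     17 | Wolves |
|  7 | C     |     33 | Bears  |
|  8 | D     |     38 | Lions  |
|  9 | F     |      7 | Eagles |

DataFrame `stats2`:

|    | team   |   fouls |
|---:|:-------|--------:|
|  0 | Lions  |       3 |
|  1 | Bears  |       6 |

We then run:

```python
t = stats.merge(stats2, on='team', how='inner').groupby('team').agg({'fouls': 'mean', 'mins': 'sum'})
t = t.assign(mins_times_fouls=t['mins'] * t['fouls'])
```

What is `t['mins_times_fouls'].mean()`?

198.0

merge on 'team' (how='inner') → 3 rows:
  pos  mins   team  fouls
0   D    14  Bears      6
1   C    33  Bears      6
2   D    38  Lions      3
group by team: mean(fouls), sum(mins):
       fouls  mins
team              
Bears    6.0    47
Lions    3.0    38
add column mins_times_fouls = t['mins'] * t['fouls']:
       fouls  mins  mins_times_fouls
team                                
Bears    6.0    47             282.0
Lions    3.0    38             114.0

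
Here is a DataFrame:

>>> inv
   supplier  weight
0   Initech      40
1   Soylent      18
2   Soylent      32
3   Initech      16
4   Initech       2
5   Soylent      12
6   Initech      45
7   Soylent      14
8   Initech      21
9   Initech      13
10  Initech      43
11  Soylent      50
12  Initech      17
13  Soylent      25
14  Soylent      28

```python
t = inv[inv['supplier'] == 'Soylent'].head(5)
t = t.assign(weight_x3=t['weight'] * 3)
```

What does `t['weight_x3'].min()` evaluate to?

36

filter rows where supplier == 'Soylent':
   supplier  weight
1   Soylent      18
2   Soylent      32
5   Soylent      12
7   Soylent      14
11  Soylent      50
13  Soylent      25
14  Soylent      28
take first 5 rows:
   supplier  weight
1   Soylent      18
2   Soylent      32
5   Soylent      12
7   Soylent      14
11  Soylent      50
add column weight_x3 = t['weight'] * 3:
   supplier  weight  weight_x3
1   Soylent      18         54
2   Soylent      32         96
5   Soylent      12         36
7   Soylent      14         42
11  Soylent      50        150
Hence 36.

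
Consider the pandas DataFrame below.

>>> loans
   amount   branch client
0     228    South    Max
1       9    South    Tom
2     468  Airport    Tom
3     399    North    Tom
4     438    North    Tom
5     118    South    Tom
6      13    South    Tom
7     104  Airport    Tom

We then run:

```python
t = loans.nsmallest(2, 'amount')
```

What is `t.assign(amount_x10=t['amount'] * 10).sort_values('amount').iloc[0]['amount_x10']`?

take 2 rows with smallest amount:
   amount branch client
1       9  South    Tom
6      13  South    Tom
add column amount_x10 = t['amount'] * 10:
   amount branch client  amount_x10
1       9  South    Tom          90
6      13  South    Tom         130
sort by amount:
   amount branch client  amount_x10
1       9  South    Tom          90
6      13  South    Tom         130
The value at position 0, column 'amount_x10' is 90.

90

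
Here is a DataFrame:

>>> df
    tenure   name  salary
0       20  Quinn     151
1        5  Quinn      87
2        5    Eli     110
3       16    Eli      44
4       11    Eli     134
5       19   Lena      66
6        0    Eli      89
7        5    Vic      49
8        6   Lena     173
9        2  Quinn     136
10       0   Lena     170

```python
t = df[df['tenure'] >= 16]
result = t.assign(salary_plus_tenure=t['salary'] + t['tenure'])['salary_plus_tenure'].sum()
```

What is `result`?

316

filter rows where tenure >= 16:
   tenure   name  salary
0      20  Quinn     151
3      16    Eli      44
5      19   Lena      66
add column salary_plus_tenure = t['salary'] + t['tenure']:
   tenure   name  salary  salary_plus_tenure
0      20  Quinn     151                 171
3      16    Eli      44                  60
5      19   Lena      66                  85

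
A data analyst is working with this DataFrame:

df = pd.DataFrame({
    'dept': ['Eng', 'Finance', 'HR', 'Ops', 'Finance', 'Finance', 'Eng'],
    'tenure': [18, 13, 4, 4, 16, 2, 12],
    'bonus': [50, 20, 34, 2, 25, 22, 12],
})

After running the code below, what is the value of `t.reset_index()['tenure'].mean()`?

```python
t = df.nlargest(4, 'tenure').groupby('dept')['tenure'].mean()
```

take 4 rows with largest tenure:
      dept  tenure  bonus
0      Eng      18     50
4  Finance      16     25
1  Finance      13     20
6      Eng      12     12
group by dept, mean of tenure:
dept
Eng        15.0
Finance    14.5
Name: tenure, dtype: float64
reset_index():
      dept  tenure
0      Eng    15.0
1  Finance    14.5
Then the mean of column 'tenure': 14.75

14.75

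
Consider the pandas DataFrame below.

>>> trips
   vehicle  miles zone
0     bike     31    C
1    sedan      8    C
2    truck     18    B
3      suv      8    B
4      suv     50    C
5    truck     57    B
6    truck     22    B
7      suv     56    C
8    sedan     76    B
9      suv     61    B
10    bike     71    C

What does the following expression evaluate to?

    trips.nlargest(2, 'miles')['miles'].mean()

73.5

take 2 rows with largest miles:
   vehicle  miles zone
8    sedan     76    B
10    bike     71    C
mean of column 'miles' → 73.5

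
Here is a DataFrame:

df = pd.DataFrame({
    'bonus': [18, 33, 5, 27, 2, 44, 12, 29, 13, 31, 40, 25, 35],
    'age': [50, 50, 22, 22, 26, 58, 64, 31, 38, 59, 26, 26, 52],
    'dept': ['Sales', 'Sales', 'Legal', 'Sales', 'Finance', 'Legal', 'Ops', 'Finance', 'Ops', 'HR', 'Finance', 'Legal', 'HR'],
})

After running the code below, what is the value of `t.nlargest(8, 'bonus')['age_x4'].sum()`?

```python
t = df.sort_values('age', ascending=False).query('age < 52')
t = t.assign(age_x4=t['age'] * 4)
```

1060

sort by age descending:
    bonus  age     dept
6      12   64      Ops
9      31   59       HR
5      44   58    Legal
12     35   52       HR
0      18   50    Sales
1      33   50    Sales
8      13   38      Ops
7      29   31  Finance
4       2   26  Finance
10     40   26  Finance
11     25   26    Legal
2       5   22    Legal
3      27   22    Sales
filter rows where age < 52:
    bonus  age     dept
0      18   50    Sales
1      33   50    Sales
8      13   38      Ops
7      29   31  Finance
4       2   26  Finance
10     40   26  Finance
11     25   26    Legal
2       5   22    Legal
3      27   22    Sales
add column age_x4 = t['age'] * 4:
    bonus  age     dept  age_x4
0      18   50    Sales     200
1      33   50    Sales     200
8      13   38      Ops     152
7      29   31  Finance     124
4       2   26  Finance     104
10     40   26  Finance     104
11     25   26    Legal     104
2       5   22    Legal      88
3      27   22    Sales      88
take 8 rows with largest bonus:
    bonus  age     dept  age_x4
10     40   26  Finance     104
1      33   50    Sales     200
7      29   31  Finance     124
3      27   22    Sales      88
11     25   26    Legal     104
0      18   50    Sales     200
8      13   38      Ops     152
2       5   22    Legal      88
So sum() = 1060.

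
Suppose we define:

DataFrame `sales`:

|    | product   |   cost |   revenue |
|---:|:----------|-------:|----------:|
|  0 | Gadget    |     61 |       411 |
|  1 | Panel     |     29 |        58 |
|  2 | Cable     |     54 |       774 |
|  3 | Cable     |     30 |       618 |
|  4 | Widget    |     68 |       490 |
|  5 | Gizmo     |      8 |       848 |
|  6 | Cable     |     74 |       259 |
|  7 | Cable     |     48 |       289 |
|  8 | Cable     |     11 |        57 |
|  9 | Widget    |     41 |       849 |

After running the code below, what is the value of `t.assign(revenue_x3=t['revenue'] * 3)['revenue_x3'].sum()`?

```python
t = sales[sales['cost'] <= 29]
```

filter rows where cost <= 29:
  product  cost  revenue
1   Panel    29       58
5   Gizmo     8      848
8   Cable    11       57
add column revenue_x3 = t['revenue'] * 3:
  product  cost  revenue  revenue_x3
1   Panel    29       58         174
5   Gizmo     8      848        2544
8   Cable    11       57         171
Finally, sum of column 'revenue_x3' = 2889.

2889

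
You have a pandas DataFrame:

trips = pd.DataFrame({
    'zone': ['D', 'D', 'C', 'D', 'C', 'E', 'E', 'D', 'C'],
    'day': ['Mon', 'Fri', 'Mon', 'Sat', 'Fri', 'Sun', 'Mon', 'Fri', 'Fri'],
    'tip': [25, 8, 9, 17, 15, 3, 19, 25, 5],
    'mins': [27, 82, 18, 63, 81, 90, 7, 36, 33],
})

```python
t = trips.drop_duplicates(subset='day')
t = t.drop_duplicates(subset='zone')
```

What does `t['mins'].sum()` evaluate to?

drop duplicate day (keep=first):
  zone  day  tip  mins
0    D  Mon   25    27
1    D  Fri    8    82
3    D  Sat   17    63
5    E  Sun    3    90
drop duplicate zone (keep=first):
  zone  day  tip  mins
0    D  Mon   25    27
5    E  Sun    3    90

117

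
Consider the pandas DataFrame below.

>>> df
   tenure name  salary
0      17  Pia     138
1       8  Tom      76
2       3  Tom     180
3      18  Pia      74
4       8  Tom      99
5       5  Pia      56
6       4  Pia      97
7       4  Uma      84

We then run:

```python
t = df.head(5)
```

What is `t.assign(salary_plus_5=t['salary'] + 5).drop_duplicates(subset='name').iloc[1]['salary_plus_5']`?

81

take first 5 rows:
   tenure name  salary
0      17  Pia     138
1       8  Tom      76
2       3  Tom     180
3      18  Pia      74
4       8  Tom      99
add column salary_plus_5 = t['salary'] + 5:
   tenure name  salary  salary_plus_5
0      17  Pia     138            143
1       8  Tom      76             81
2       3  Tom     180            185
3      18  Pia      74             79
4       8  Tom      99            104
drop duplicate name (keep=first):
   tenure name  salary  salary_plus_5
0      17  Pia     138            143
1       8  Tom      76             81
Hence 81.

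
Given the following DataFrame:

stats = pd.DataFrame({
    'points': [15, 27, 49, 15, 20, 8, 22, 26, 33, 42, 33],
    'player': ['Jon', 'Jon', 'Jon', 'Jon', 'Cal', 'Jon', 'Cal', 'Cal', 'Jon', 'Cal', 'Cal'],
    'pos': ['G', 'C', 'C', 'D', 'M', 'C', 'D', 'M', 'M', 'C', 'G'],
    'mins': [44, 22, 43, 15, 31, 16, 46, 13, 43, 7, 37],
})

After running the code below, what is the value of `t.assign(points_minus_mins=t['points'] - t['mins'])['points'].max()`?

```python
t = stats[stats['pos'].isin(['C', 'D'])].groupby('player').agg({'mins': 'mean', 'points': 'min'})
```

22

filter rows where pos in ['C', 'D']:
   points player pos  mins
1      27    Jon   C    22
2      49    Jon   C    43
3      15    Jon   D    15
5       8    Jon   C    16
6      22    Cal   D    46
9      42    Cal   C     7
group by player: mean(mins), min(points):
        mins  points
player              
Cal     26.5      22
Jon     24.0       8
add column points_minus_mins = t['points'] - t['mins']:
        mins  points  points_minus_mins
player                                 
Cal     26.5      22               -4.5
Jon     24.0       8              -16.0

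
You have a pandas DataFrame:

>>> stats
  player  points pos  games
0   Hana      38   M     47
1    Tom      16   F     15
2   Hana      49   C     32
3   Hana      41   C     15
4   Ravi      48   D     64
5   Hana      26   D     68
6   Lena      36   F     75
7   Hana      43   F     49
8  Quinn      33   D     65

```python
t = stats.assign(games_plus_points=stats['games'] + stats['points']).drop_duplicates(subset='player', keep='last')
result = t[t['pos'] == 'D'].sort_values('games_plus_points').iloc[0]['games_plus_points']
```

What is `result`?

add column games_plus_points = stats['games'] + stats['points']:
  player  points pos  games  games_plus_points
0   Hana      38   M     47                 85
1    Tom      16   F     15                 31
2   Hana      49   C     32                 81
3   Hana      41   C     15                 56
4   Ravi      48   D     64                112
5   Hana      26   D     68                 94
6   Lena      36   F     75                111
7   Hana      43   F     49                 92
8  Quinn      33   D     65                 98
drop duplicate player (keep=last):
  player  points pos  games  games_plus_points
1    Tom      16   F     15                 31
4   Ravi      48   D     64                112
6   Lena      36   F     75                111
7   Hana      43   F     49                 92
8  Quinn      33   D     65                 98
filter rows where pos == 'D':
  player  points pos  games  games_plus_points
4   Ravi      48   D     64                112
8  Quinn      33   D     65                 98
sort by games_plus_points:
  player  points pos  games  games_plus_points
8  Quinn      33   D     65                 98
4   Ravi      48   D     64                112
So iloc[0]['games_plus_points'] = 98.

98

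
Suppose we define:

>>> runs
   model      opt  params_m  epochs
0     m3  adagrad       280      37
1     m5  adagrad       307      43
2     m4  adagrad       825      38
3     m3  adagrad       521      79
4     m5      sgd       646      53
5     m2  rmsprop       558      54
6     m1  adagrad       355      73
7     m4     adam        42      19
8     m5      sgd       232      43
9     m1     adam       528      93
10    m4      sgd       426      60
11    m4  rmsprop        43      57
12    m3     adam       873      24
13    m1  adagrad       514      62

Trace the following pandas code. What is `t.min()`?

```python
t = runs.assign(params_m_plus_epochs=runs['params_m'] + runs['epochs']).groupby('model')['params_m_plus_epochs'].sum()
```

612

add column params_m_plus_epochs = runs['params_m'] + runs['epochs']:
   model      opt  params_m  epochs  params_m_plus_epochs
0     m3  adagrad       280      37                   317
1     m5  adagrad       307      43                   350
2     m4  adagrad       825      38                   863
3     m3  adagrad       521      79                   600
4     m5      sgd       646      53                   699
5     m2  rmsprop       558      54                   612
6     m1  adagrad       355      73                   428
7     m4     adam        42      19                    61
8     m5      sgd       232      43                   275
9     m1     adam       528      93                   621
10    m4      sgd       426      60                   486
11    m4  rmsprop        43      57                   100
12    m3     adam       873      24                   897
13    m1  adagrad       514      62                   576
group by model, sum of params_m_plus_epochs:
model
m1    1625
m2     612
m3    1814
m4    1510
m5    1324
Name: params_m_plus_epochs, dtype: int64
Then the min of the resulting series: 612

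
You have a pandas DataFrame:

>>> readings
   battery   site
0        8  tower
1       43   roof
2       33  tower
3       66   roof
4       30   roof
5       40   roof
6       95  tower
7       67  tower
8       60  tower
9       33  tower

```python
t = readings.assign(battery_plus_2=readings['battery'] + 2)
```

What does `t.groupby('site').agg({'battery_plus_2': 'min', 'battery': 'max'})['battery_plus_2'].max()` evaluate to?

add column battery_plus_2 = readings['battery'] + 2:
   battery   site  battery_plus_2
0        8  tower              10
1       43   roof              45
2       33  tower              35
3       66   roof              68
4       30   roof              32
5       40   roof              42
6       95  tower              97
7       67  tower              69
8       60  tower              62
9       33  tower              35
group by site: min(battery_plus_2), max(battery):
       battery_plus_2  battery
site                          
roof               32       66
tower              10       95
Reading off the max of column 'battery_plus_2', we get 32.

32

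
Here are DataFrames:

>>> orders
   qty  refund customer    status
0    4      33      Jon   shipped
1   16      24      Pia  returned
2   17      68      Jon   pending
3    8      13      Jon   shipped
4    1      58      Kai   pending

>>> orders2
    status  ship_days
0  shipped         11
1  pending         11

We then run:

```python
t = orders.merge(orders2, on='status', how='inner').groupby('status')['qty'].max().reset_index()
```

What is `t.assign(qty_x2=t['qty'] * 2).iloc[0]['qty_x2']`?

34

merge on 'status' (how='inner') → 4 rows:
   qty  refund customer   status  ship_days
0    4      33      Jon  shipped         11
1   17      68      Jon  pending         11
2    8      13      Jon  shipped         11
3    1      58      Kai  pending         11
group by status, max of qty:
status
pending    17
shipped     8
Name: qty, dtype: int64
reset_index():
    status  qty
0  pending   17
1  shipped    8
add column qty_x2 = t['qty'] * 2:
    status  qty  qty_x2
0  pending   17      34
1  shipped    8      16
The value at position 0, column 'qty_x2' is 34.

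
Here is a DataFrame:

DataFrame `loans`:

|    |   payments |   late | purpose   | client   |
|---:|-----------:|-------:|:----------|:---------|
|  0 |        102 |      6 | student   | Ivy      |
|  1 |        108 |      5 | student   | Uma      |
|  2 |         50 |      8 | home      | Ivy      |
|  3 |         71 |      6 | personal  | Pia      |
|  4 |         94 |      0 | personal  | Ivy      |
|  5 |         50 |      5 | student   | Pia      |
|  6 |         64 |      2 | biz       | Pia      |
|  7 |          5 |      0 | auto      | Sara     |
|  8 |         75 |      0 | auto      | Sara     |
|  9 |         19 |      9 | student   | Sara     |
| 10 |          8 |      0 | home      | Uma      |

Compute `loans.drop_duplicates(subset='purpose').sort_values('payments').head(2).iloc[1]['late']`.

drop duplicate purpose (keep=first):
   payments  late   purpose client
0       102     6   student    Ivy
2        50     8      home    Ivy
3        71     6  personal    Pia
6        64     2       biz    Pia
7         5     0      auto   Sara
sort by payments:
   payments  late   purpose client
7         5     0      auto   Sara
2        50     8      home    Ivy
6        64     2       biz    Pia
3        71     6  personal    Pia
0       102     6   student    Ivy
take first 2 rows:
   payments  late purpose client
7         5     0    auto   Sara
2        50     8    home    Ivy
So iloc[1]['late'] = 8.

8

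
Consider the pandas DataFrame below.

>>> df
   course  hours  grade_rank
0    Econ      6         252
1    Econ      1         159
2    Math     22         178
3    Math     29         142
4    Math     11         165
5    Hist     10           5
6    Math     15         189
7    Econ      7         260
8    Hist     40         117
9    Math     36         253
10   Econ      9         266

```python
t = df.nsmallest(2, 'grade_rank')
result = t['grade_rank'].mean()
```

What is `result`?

61.0

take 2 rows with smallest grade_rank:
  course  hours  grade_rank
5   Hist     10           5
8   Hist     40         117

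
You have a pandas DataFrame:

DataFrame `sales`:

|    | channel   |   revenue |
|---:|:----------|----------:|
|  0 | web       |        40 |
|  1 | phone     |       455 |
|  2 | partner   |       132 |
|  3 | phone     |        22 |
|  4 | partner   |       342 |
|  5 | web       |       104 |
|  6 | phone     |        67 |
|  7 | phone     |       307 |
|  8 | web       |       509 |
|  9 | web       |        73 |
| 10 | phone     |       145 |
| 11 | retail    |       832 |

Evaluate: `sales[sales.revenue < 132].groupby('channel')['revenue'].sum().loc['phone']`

89

filter rows where revenue < 132:
  channel  revenue
0     web       40
3   phone       22
5     web      104
6   phone       67
9     web       73
group by channel, sum of revenue:
channel
phone     89
web      217
Name: revenue, dtype: int64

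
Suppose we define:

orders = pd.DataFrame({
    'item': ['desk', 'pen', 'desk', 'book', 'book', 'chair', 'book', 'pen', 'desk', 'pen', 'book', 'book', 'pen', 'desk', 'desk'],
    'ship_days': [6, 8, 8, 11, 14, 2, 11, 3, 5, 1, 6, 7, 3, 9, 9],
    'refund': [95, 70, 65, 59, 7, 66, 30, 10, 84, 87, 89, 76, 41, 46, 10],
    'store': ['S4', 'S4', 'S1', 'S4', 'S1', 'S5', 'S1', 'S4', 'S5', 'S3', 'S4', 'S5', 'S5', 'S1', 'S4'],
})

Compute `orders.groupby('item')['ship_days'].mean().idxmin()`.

chair

group by item, mean of ship_days:
item
book     9.80
chair    2.00
desk     7.40
pen      3.75
Name: ship_days, dtype: float64
The label with the smallest value is chair.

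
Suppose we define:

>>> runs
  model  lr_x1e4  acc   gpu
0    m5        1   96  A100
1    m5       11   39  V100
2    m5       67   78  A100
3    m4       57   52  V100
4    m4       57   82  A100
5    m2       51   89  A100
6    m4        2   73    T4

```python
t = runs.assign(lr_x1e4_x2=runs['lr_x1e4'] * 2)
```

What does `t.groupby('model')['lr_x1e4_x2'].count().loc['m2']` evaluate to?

1

add column lr_x1e4_x2 = runs['lr_x1e4'] * 2:
  model  lr_x1e4  acc   gpu  lr_x1e4_x2
0    m5        1   96  A100           2
1    m5       11   39  V100          22
2    m5       67   78  A100         134
3    m4       57   52  V100         114
4    m4       57   82  A100         114
5    m2       51   89  A100         102
6    m4        2   73    T4           4
group by model, count of lr_x1e4_x2:
model
m2    1
m4    3
m5    3
Name: lr_x1e4_x2, dtype: int64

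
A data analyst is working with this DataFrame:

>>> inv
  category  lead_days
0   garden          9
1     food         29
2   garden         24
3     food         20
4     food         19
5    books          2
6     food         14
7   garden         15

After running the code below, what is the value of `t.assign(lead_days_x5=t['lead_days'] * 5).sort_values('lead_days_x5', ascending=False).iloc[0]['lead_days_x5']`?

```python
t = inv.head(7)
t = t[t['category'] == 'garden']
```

120

take first 7 rows:
  category  lead_days
0   garden          9
1     food         29
2   garden         24
3     food         20
4     food         19
5    books          2
6     food         14
filter rows where category == 'garden':
  category  lead_days
0   garden          9
2   garden         24
add column lead_days_x5 = t['lead_days'] * 5:
  category  lead_days  lead_days_x5
0   garden          9            45
2   garden         24           120
sort by lead_days_x5 descending:
  category  lead_days  lead_days_x5
2   garden         24           120
0   garden          9            45
Then the value at position 0, column 'lead_days_x5': 120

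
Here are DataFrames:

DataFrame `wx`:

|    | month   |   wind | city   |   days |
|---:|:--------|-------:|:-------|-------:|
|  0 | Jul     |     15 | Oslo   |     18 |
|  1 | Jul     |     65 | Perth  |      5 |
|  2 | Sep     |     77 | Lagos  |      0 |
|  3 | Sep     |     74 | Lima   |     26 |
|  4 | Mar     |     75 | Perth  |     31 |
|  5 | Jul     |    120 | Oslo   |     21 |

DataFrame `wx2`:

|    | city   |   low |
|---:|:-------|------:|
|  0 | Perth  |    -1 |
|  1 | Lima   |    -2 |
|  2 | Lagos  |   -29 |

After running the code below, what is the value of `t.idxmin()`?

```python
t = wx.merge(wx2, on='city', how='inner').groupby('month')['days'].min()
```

merge on 'city' (how='inner') → 4 rows:
  month  wind   city  days  low
0   Jul    65  Perth     5   -1
1   Sep    77  Lagos     0  -29
2   Sep    74   Lima    26   -2
3   Mar    75  Perth    31   -1
group by month, min of days:
month
Jul     5
Mar    31
Sep     0
Name: days, dtype: int64
The label with the smallest value is Sep.

Sep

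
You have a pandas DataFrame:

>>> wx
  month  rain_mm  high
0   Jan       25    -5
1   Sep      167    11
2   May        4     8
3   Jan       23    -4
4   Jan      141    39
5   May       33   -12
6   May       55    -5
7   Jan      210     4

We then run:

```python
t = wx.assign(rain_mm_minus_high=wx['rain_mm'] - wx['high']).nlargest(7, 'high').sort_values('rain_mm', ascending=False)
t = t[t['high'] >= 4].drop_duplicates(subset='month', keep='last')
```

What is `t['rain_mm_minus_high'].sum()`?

254

add column rain_mm_minus_high = wx['rain_mm'] - wx['high']:
  month  rain_mm  high  rain_mm_minus_high
0   Jan       25    -5                  30
1   Sep      167    11                 156
2   May        4     8                  -4
3   Jan       23    -4                  27
4   Jan      141    39                 102
5   May       33   -12                  45
6   May       55    -5                  60
7   Jan      210     4                 206
take 7 rows with largest high:
  month  rain_mm  high  rain_mm_minus_high
4   Jan      141    39                 102
1   Sep      167    11                 156
2   May        4     8                  -4
7   Jan      210     4                 206
3   Jan       23    -4                  27
0   Jan       25    -5                  30
6   May       55    -5                  60
sort by rain_mm descending:
  month  rain_mm  high  rain_mm_minus_high
7   Jan      210     4                 206
1   Sep      167    11                 156
4   Jan      141    39                 102
6   May       55    -5                  60
0   Jan       25    -5                  30
3   Jan       23    -4                  27
2   May        4     8                  -4
filter rows where high >= 4:
  month  rain_mm  high  rain_mm_minus_high
7   Jan      210     4                 206
1   Sep      167    11                 156
4   Jan      141    39                 102
2   May        4     8                  -4
drop duplicate month (keep=last):
  month  rain_mm  high  rain_mm_minus_high
1   Sep      167    11                 156
4   Jan      141    39                 102
2   May        4     8                  -4
Reading off the sum of column 'rain_mm_minus_high', we get 254.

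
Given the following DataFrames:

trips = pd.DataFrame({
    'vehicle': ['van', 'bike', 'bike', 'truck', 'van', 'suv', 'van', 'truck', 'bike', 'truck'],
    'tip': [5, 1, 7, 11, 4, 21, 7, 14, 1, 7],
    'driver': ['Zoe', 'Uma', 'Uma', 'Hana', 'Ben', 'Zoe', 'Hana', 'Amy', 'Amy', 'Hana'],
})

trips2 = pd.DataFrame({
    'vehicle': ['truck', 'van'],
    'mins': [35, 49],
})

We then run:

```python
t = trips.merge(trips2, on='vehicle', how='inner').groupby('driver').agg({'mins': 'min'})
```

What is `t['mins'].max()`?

49

merge on 'vehicle' (how='inner') → 6 rows:
  vehicle  tip driver  mins
0     van    5    Zoe    49
1   truck   11   Hana    35
2     van    4    Ben    49
3     van    7   Hana    49
4   truck   14    Amy    35
5   truck    7   Hana    35
group by driver, min of mins:
        mins
driver      
Amy       35
Ben       49
Hana      35
Zoe       49
Hence 49.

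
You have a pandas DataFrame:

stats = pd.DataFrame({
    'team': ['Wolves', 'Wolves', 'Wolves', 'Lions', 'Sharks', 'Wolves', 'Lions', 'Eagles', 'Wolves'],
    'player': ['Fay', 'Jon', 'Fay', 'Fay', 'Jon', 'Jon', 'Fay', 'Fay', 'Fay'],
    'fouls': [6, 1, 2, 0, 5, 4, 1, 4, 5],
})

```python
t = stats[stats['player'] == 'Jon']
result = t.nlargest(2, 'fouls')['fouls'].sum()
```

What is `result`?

filter rows where player == 'Jon':
     team player  fouls
1  Wolves    Jon      1
4  Sharks    Jon      5
5  Wolves    Jon      4
take 2 rows with largest fouls:
     team player  fouls
4  Sharks    Jon      5
5  Wolves    Jon      4
Reading off the sum of column 'fouls', we get 9.

9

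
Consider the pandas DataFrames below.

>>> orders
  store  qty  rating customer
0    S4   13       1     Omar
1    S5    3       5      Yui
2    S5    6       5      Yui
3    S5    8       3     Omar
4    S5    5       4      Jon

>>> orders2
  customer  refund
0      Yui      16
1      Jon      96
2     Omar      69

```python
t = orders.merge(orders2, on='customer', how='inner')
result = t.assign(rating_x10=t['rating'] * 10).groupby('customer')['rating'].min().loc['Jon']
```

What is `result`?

merge on 'customer' (how='inner') → 5 rows:
  store  qty  rating customer  refund
0    S4   13       1     Omar      69
1    S5    3       5      Yui      16
2    S5    6       5      Yui      16
3    S5    8       3     Omar      69
4    S5    5       4      Jon      96
add column rating_x10 = t['rating'] * 10:
  store  qty  rating customer  refund  rating_x10
0    S4   13       1     Omar      69          10
1    S5    3       5      Yui      16          50
2    S5    6       5      Yui      16          50
3    S5    8       3     Omar      69          30
4    S5    5       4      Jon      96          40
group by customer, min of rating:
customer
Jon     4
Omar    1
Yui     5
Name: rating, dtype: int64
So loc['Jon'] = 4.

4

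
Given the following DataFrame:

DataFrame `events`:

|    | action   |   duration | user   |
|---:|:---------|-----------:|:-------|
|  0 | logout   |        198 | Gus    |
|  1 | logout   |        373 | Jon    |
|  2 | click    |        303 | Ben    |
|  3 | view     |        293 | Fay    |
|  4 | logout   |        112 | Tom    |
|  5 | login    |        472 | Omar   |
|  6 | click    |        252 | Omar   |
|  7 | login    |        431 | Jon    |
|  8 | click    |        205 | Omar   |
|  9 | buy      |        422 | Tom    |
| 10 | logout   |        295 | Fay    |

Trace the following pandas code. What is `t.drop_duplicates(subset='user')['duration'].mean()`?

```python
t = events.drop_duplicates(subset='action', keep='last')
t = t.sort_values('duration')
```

337.75

drop duplicate action (keep=last):
    action  duration  user
3     view       293   Fay
7    login       431   Jon
8    click       205  Omar
9      buy       422   Tom
10  logout       295   Fay
sort by duration:
    action  duration  user
8    click       205  Omar
3     view       293   Fay
10  logout       295   Fay
9      buy       422   Tom
7    login       431   Jon
drop duplicate user (keep=first):
  action  duration  user
8  click       205  Omar
3   view       293   Fay
9    buy       422   Tom
7  login       431   Jon
Reading off the mean of column 'duration', we get 337.75.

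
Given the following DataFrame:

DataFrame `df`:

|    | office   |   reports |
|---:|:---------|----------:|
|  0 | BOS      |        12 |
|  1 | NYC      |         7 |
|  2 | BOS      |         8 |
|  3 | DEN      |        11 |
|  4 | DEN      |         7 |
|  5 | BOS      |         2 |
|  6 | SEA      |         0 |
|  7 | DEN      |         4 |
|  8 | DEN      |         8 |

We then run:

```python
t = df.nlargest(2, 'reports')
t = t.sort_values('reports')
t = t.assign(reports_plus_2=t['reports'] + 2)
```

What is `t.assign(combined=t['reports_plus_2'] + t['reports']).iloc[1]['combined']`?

26

take 2 rows with largest reports:
  office  reports
0    BOS       12
3    DEN       11
sort by reports:
  office  reports
3    DEN       11
0    BOS       12
add column reports_plus_2 = t['reports'] + 2:
  office  reports  reports_plus_2
3    DEN       11              13
0    BOS       12              14
add column combined = t['reports_plus_2'] + t['reports']:
  office  reports  reports_plus_2  combined
3    DEN       11              13        24
0    BOS       12              14        26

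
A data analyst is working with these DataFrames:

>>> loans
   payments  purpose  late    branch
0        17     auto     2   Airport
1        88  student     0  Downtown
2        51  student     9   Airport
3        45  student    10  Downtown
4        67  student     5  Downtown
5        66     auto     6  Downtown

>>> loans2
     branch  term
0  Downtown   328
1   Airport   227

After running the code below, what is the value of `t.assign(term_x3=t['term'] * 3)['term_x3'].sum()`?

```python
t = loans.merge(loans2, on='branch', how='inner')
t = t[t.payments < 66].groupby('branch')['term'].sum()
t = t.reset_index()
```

2346

merge on 'branch' (how='inner') → 6 rows:
   payments  purpose  late    branch  term
0        17     auto     2   Airport   227
1        88  student     0  Downtown   328
2        51  student     9   Airport   227
3        45  student    10  Downtown   328
4        67  student     5  Downtown   328
5        66     auto     6  Downtown   328
filter rows where payments < 66:
   payments  purpose  late    branch  term
0        17     auto     2   Airport   227
2        51  student     9   Airport   227
3        45  student    10  Downtown   328
group by branch, sum of term:
branch
Airport     454
Downtown    328
Name: term, dtype: int64
reset_index():
     branch  term
0   Airport   454
1  Downtown   328
add column term_x3 = t['term'] * 3:
     branch  term  term_x3
0   Airport   454     1362
1  Downtown   328      984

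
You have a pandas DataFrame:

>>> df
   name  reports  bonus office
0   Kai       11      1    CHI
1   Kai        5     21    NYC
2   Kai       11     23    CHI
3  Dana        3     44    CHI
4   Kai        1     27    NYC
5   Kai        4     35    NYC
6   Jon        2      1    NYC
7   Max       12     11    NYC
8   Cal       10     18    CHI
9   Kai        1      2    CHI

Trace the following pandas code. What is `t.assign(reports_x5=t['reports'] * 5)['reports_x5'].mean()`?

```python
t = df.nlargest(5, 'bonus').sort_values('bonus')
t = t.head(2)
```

40.0

take 5 rows with largest bonus:
   name  reports  bonus office
3  Dana        3     44    CHI
5   Kai        4     35    NYC
4   Kai        1     27    NYC
2   Kai       11     23    CHI
1   Kai        5     21    NYC
sort by bonus:
   name  reports  bonus office
1   Kai        5     21    NYC
2   Kai       11     23    CHI
4   Kai        1     27    NYC
5   Kai        4     35    NYC
3  Dana        3     44    CHI
take first 2 rows:
  name  reports  bonus office
1  Kai        5     21    NYC
2  Kai       11     23    CHI
add column reports_x5 = t['reports'] * 5:
  name  reports  bonus office  reports_x5
1  Kai        5     21    NYC          25
2  Kai       11     23    CHI          55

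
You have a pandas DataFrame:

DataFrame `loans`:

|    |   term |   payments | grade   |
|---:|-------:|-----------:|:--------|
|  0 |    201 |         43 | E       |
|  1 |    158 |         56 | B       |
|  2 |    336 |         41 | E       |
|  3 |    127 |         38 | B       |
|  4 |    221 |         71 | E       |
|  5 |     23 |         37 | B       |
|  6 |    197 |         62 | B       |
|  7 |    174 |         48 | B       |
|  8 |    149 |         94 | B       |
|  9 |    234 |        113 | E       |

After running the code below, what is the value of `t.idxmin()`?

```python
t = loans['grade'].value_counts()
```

value_counts of grade:
grade
B    6
E    4
Name: count, dtype: int64
So idxmin() = E.

E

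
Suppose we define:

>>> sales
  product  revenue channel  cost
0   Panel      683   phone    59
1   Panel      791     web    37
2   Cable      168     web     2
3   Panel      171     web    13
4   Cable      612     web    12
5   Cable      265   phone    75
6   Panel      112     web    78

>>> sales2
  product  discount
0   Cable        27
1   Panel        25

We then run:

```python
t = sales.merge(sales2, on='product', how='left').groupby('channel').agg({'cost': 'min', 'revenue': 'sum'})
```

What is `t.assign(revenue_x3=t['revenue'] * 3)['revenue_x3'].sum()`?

merge on 'product' (how='left') → 7 rows:
  product  revenue channel  cost  discount
0   Panel      683   phone    59        25
1   Panel      791     web    37        25
2   Cable      168     web     2        27
3   Panel      171     web    13        25
4   Cable      612     web    12        27
5   Cable      265   phone    75        27
6   Panel      112     web    78        25
group by channel: min(cost), sum(revenue):
         cost  revenue
channel               
phone      59      948
web         2     1854
add column revenue_x3 = t['revenue'] * 3:
         cost  revenue  revenue_x3
channel                           
phone      59      948        2844
web         2     1854        5562
Finally, sum of column 'revenue_x3' = 8406.

8406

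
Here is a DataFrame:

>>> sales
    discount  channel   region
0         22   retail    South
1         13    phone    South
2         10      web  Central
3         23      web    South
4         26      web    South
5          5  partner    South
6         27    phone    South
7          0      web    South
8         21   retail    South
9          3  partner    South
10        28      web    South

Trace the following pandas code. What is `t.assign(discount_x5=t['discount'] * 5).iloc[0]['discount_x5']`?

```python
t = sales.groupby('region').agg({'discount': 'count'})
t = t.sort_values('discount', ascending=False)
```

50

group by region, count of discount:
         discount
region           
Central         1
South          10
sort by discount descending:
         discount
region           
South          10
Central         1
add column discount_x5 = t['discount'] * 5:
         discount  discount_x5
region                        
South          10           50
Central         1            5
Taking the value at position 0, column 'discount_x5' gives 50.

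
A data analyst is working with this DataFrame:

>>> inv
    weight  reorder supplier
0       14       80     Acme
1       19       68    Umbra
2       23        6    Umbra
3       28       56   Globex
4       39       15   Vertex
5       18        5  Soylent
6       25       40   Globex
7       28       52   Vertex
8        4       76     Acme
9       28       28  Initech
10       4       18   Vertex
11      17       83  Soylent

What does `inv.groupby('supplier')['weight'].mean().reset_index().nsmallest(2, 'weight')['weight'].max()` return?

group by supplier, mean of weight:
supplier
Acme        9.000000
Globex     26.500000
Initech    28.000000
Soylent    17.500000
Umbra      21.000000
Vertex     23.666667
Name: weight, dtype: float64
reset_index():
  supplier     weight
0     Acme   9.000000
1   Globex  26.500000
2  Initech  28.000000
3  Soylent  17.500000
4    Umbra  21.000000
5   Vertex  23.666667
take 2 rows with smallest weight:
  supplier  weight
0     Acme     9.0
3  Soylent    17.5
Taking the max of column 'weight' gives 17.5.

17.5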